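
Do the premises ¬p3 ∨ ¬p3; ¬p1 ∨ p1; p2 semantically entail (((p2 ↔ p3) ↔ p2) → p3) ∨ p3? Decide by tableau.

Yes

Initial set: {T (¬p3 ∨ ¬p3); T (¬p1 ∨ p1); T p2; F ((((p2 ↔ p3) ↔ p2) → p3) ∨ p3)}.
F ((((p2 ↔ p3) ↔ p2) → p3) ∨ p3): α-rule — add F (((p2 ↔ p3) ↔ p2) → p3), F p3.
F (((p2 ↔ p3) ↔ p2) → p3): α-rule — add T ((p2 ↔ p3) ↔ p2), F p3.
T (¬p3 ∨ ¬p3): β-rule — branch into T ¬p3  //  T ¬p3.
  branch 1 (add T ¬p3):
    T (¬p1 ∨ p1): β-rule — branch into T ¬p1  //  T p1.
      branch 1.1 (add T ¬p1):
        T ((p2 ↔ p3) ↔ p2): β-rule — branch into T (p2 ↔ p3), T p2  //  F (p2 ↔ p3), F p2.
          branch 1.1.1 (add T (p2 ↔ p3), T p2):
            T (p2 ↔ p3): β-rule — branch into T p2, T p3  //  F p2, F p3.
              branch 1.1.1.1 (add T p2, T p3):
                × closes — contains both p3 and ¬p3.
              branch 1.1.1.2 (add F p2, F p3):
                × closes — contains both p2 and ¬p2.
          branch 1.1.2 (add F (p2 ↔ p3), F p2):
            × closes — contains both p2 and ¬p2.
      branch 1.2 (add T p1):
        T ((p2 ↔ p3) ↔ p2): β-rule — branch into T (p2 ↔ p3), T p2  //  F (p2 ↔ p3), F p2.
          branch 1.2.1 (add T (p2 ↔ p3), T p2):
            T (p2 ↔ p3): β-rule — branch into T p2, T p3  //  F p2, F p3.
              branch 1.2.1.1 (add T p2, T p3):
                × closes — contains both p3 and ¬p3.
              branch 1.2.1.2 (add F p2, F p3):
                × closes — contains both p2 and ¬p2.
          branch 1.2.2 (add F (p2 ↔ p3), F p2):
            × closes — contains both p2 and ¬p2.
  branch 2 (add T ¬p3):
    T (¬p1 ∨ p1): β-rule — branch into T ¬p1  //  T p1.
      branch 2.1 (add T ¬p1):
        T ((p2 ↔ p3) ↔ p2): β-rule — branch into T (p2 ↔ p3), T p2  //  F (p2 ↔ p3), F p2.
          branch 2.1.1 (add T (p2 ↔ p3), T p2):
            T (p2 ↔ p3): β-rule — branch into T p2, T p3  //  F p2, F p3.
              branch 2.1.1.1 (add T p2, T p3):
                × closes — contains both p3 and ¬p3.
              branch 2.1.1.2 (add F p2, F p3):
                × closes — contains both p2 and ¬p2.
          branch 2.1.2 (add F (p2 ↔ p3), F p2):
            × closes — contains both p2 and ¬p2.
      branch 2.2 (add T p1):
        T ((p2 ↔ p3) ↔ p2): β-rule — branch into T (p2 ↔ p3), T p2  //  F (p2 ↔ p3), F p2.
          branch 2.2.1 (add T (p2 ↔ p3), T p2):
            T (p2 ↔ p3): β-rule — branch into T p2, T p3  //  F p2, F p3.
              branch 2.2.1.1 (add T p2, T p3):
                × closes — contains both p3 and ¬p3.
              branch 2.2.1.2 (add F p2, F p3):
                × closes — contains both p2 and ¬p2.
          branch 2.2.2 (add F (p2 ↔ p3), F p2):
            × closes — contains both p2 and ¬p2.
All 12 branches close.
Every branch closed, so the premises entail the conclusion.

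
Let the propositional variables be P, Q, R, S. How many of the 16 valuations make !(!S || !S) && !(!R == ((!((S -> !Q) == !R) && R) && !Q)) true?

Initial set: {T (!(!S || !S) && !(!R == ((!((S -> !Q) == !R) && R) && !Q)))}.
T (!(!S || !S) && !(!R == ((!((S -> !Q) == !R) && R) && !Q))): α-rule — add T !(!S || !S), T !(!R == ((!((S -> !Q) == !R) && R) && !Q)).
T !(!S || !S): α-rule — add F !S, F !S.
T !(!R == ((!((S -> !Q) == !R) && R) && !Q)): β-rule — branch into T !R, F ((!((S -> !Q) == !R) && R) && !Q)  //  F !R, T ((!((S -> !Q) == !R) && R) && !Q).
  branch 1 (add T !R, F ((!((S -> !Q) == !R) && R) && !Q)):
    F ((!((S -> !Q) == !R) && R) && !Q): β-rule — branch into F (!((S -> !Q) == !R) && R)  //  F !Q.
      branch 1.1 (add F (!((S -> !Q) == !R) && R)):
        F (!((S -> !Q) == !R) && R): β-rule — branch into F !((S -> !Q) == !R)  //  F R.
          branch 1.1.1 (add F !((S -> !Q) == !R)):
            F !((S -> !Q) == !R): β-rule — branch into T (S -> !Q), T !R  //  F (S -> !Q), F !R.
              branch 1.1.1.1 (add T (S -> !Q), T !R):
                T (S -> !Q): β-rule — branch into F S  //  T !Q.
                  branch 1.1.1.1.1 (add F S):
                    × closes — contains both S and !S.
                  branch 1.1.1.1.2 (add T !Q):
                    ○ open, literals {Q=false, R=false, S=true}.
              branch 1.1.1.2 (add F (S -> !Q), F !R):
                × closes — contains both R and !R.
          branch 1.1.2 (add F R):
            ○ open, literals {R=false, S=true}.
      branch 1.2 (add F !Q):
        ○ open, literals {Q=true, R=false, S=true}.
  branch 2 (add F !R, T ((!((S -> !Q) == !R) && R) && !Q)):
    T ((!((S -> !Q) == !R) && R) && !Q): α-rule — add T (!((S -> !Q) == !R) && R), T !Q.
    T (!((S -> !Q) == !R) && R): α-rule — add T !((S -> !Q) == !R), T R.
    T !((S -> !Q) == !R): β-rule — branch into T (S -> !Q), F !R  //  F (S -> !Q), T !R.
      branch 2.1 (add T (S -> !Q), F !R):
        T (S -> !Q): β-rule — branch into F S  //  T !Q.
          branch 2.1.1 (add F S):
            × closes — contains both S and !S.
          branch 2.1.2 (add T !Q):
            ○ open, literals {Q=false, R=true, S=true}.
      branch 2.2 (add F (S -> !Q), T !R):
        × closes — contains both R and !R.
4 branches closed, 4 open.
Each open branch fixes some atoms; the unmentioned ones are free. Counting distinct full assignments: branch {Q=false, R=false, S=true} (P) contributes 2 new; branch {R=false, S=true} (P, Q) contributes 2 new; branch {Q=true, R=false, S=true} (P) contributes 0 new; branch {Q=false, R=true, S=true} (P) contributes 2 new. Total: 6.

6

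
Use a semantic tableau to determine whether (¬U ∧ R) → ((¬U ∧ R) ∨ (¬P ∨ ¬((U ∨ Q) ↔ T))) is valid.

Valid

Assume the negation and expand:
Initial set: {¬((¬U ∧ R) → ((¬U ∧ R) ∨ (¬P ∨ ¬((U ∨ Q) ↔ T))))}.
¬((¬U ∧ R) → ((¬U ∧ R) ∨ (¬P ∨ ¬((U ∨ Q) ↔ T)))): α-rule — add (¬U ∧ R), ¬((¬U ∧ R) ∨ (¬P ∨ ¬((U ∨ Q) ↔ T))).
(¬U ∧ R): α-rule — add ¬U, R.
¬((¬U ∧ R) ∨ (¬P ∨ ¬((U ∨ Q) ↔ T))): α-rule — add ¬(¬U ∧ R), ¬(¬P ∨ ¬((U ∨ Q) ↔ T)).
¬(¬P ∨ ¬((U ∨ Q) ↔ T)): α-rule — add ¬¬P, ¬¬((U ∨ Q) ↔ T).
¬(¬U ∧ R): β-rule — branch into ¬¬U  //  ¬R.
  branch 1 (add ¬¬U):
    × closes — contains both U and ¬U.
  branch 2 (add ¬R):
    × closes — contains both R and ¬R.
All 2 branches close.
Every branch closed, so the negation is unsatisfiable and the formula is valid.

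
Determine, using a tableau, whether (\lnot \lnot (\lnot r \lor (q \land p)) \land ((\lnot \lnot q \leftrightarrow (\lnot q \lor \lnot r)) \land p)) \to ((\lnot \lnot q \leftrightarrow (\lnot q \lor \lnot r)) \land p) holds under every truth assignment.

Assume the negation and expand:
Initial set: {\lnot ((\lnot \lnot (\lnot r \lor (q \land p)) \land ((\lnot \lnot q \leftrightarrow (\lnot q \lor \lnot r)) \land p)) \to ((\lnot \lnot q \leftrightarrow (\lnot q \lor \lnot r)) \land p))}.
\lnot ((\lnot \lnot (\lnot r \lor (q \land p)) \land ((\lnot \lnot q \leftrightarrow (\lnot q \lor \lnot r)) \land p)) \to ((\lnot \lnot q \leftrightarrow (\lnot q \lor \lnot r)) \land p)): α-rule — add (\lnot \lnot (\lnot r \lor (q \land p)) \land ((\lnot \lnot q \leftrightarrow (\lnot q \lor \lnot r)) \land p)), \lnot ((\lnot \lnot q \leftrightarrow (\lnot q \lor \lnot r)) \land p).
(\lnot \lnot (\lnot r \lor (q \land p)) \land ((\lnot \lnot q \leftrightarrow (\lnot q \lor \lnot r)) \land p)): α-rule — add \lnot \lnot (\lnot r \lor (q \land p)), ((\lnot \lnot q \leftrightarrow (\lnot q \lor \lnot r)) \land p).
\lnot \lnot (\lnot r \lor (q \land p)): drop double negation, giving (\lnot r \lor (q \land p)).
((\lnot \lnot q \leftrightarrow (\lnot q \lor \lnot r)) \land p): α-rule — add (\lnot \lnot q \leftrightarrow (\lnot q \lor \lnot r)), p.
\lnot ((\lnot \lnot q \leftrightarrow (\lnot q \lor \lnot r)) \land p): β-rule — branch into \lnot (\lnot \lnot q \leftrightarrow (\lnot q \lor \lnot r))  //  \lnot p.
  branch 1 (add \lnot (\lnot \lnot q \leftrightarrow (\lnot q \lor \lnot r))):
    (\lnot r \lor (q \land p)): β-rule — branch into \lnot r  //  (q \land p).
      branch 1.1 (add \lnot r):
        (\lnot \lnot q \leftrightarrow (\lnot q \lor \lnot r)): β-rule — branch into \lnot \lnot q, (\lnot q \lor \lnot r)  //  \lnot \lnot \lnot q, \lnot (\lnot q \lor \lnot r).
          branch 1.1.1 (add \lnot \lnot q, (\lnot q \lor \lnot r)):
            \lnot \lnot q: drop double negation, giving q.
            \lnot (\lnot \lnot q \leftrightarrow (\lnot q \lor \lnot r)): β-rule — branch into \lnot \lnot q, \lnot (\lnot q \lor \lnot r)  //  \lnot \lnot \lnot q, (\lnot q \lor \lnot r).
              branch 1.1.1.1 (add \lnot \lnot q, \lnot (\lnot q \lor \lnot r)):
                \lnot \lnot q: drop double negation, giving q.
                \lnot (\lnot q \lor \lnot r): α-rule — add \lnot \lnot q, \lnot \lnot r.
                × closes — contains both r and \lnot r.
              branch 1.1.1.2 (add \lnot \lnot \lnot q, (\lnot q \lor \lnot r)):
                \lnot \lnot \lnot q: drop double negation, giving \lnot q.
                × closes — contains both q and \lnot q.
          branch 1.1.2 (add \lnot \lnot \lnot q, \lnot (\lnot q \lor \lnot r)):
            \lnot \lnot \lnot q: drop double negation, giving \lnot q.
            \lnot (\lnot q \lor \lnot r): α-rule — add \lnot \lnot q, \lnot \lnot r.
            × closes — contains both q and \lnot q.
      branch 1.2 (add (q \land p)):
        (q \land p): α-rule — add q, p.
        (\lnot \lnot q \leftrightarrow (\lnot q \lor \lnot r)): β-rule — branch into \lnot \lnot q, (\lnot q \lor \lnot r)  //  \lnot \lnot \lnot q, \lnot (\lnot q \lor \lnot r).
          branch 1.2.1 (add \lnot \lnot q, (\lnot q \lor \lnot r)):
            \lnot \lnot q: drop double negation, giving q.
            \lnot (\lnot \lnot q \leftrightarrow (\lnot q \lor \lnot r)): β-rule — branch into \lnot \lnot q, \lnot (\lnot q \lor \lnot r)  //  \lnot \lnot \lnot q, (\lnot q \lor \lnot r).
              branch 1.2.1.1 (add \lnot \lnot q, \lnot (\lnot q \lor \lnot r)):
                \lnot \lnot q: drop double negation, giving q.
                \lnot (\lnot q \lor \lnot r): α-rule — add \lnot \lnot q, \lnot \lnot r.
                (\lnot q \lor \lnot r): β-rule — branch into \lnot q  //  \lnot r.
                  branch 1.2.1.1.1 (add \lnot q):
                    × closes — contains both q and \lnot q.
                  branch 1.2.1.1.2 (add \lnot r):
                    × closes — contains both r and \lnot r.
              branch 1.2.1.2 (add \lnot \lnot \lnot q, (\lnot q \lor \lnot r)):
                \lnot \lnot \lnot q: drop double negation, giving \lnot q.
                × closes — contains both q and \lnot q.
          branch 1.2.2 (add \lnot \lnot \lnot q, \lnot (\lnot q \lor \lnot r)):
            \lnot \lnot \lnot q: drop double negation, giving \lnot q.
            × closes — contains both q and \lnot q.
  branch 2 (add \lnot p):
    × closes — contains both p and \lnot p.
All 8 branches close.
Every branch closed, so the negation is unsatisfiable and the formula is valid.

Valid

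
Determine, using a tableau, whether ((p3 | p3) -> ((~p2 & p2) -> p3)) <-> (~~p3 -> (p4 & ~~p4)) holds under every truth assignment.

Not valid

Assume the negation and expand:
Initial set: {~(((p3 | p3) -> ((~p2 & p2) -> p3)) <-> (~~p3 -> (p4 & ~~p4)))}.
~(((p3 | p3) -> ((~p2 & p2) -> p3)) <-> (~~p3 -> (p4 & ~~p4))): β-rule — branch into ((p3 | p3) -> ((~p2 & p2) -> p3)), ~(~~p3 -> (p4 & ~~p4))  //  ~((p3 | p3) -> ((~p2 & p2) -> p3)), (~~p3 -> (p4 & ~~p4)).
  branch 1 (add ((p3 | p3) -> ((~p2 & p2) -> p3)), ~(~~p3 -> (p4 & ~~p4))):
    ~(~~p3 -> (p4 & ~~p4)): α-rule — add ~~p3, ~(p4 & ~~p4).
    ~~p3: drop double negation, giving p3.
    ((p3 | p3) -> ((~p2 & p2) -> p3)): β-rule — branch into ~(p3 | p3)  //  ((~p2 & p2) -> p3).
      branch 1.1 (add ~(p3 | p3)):
        ~(p3 | p3): α-rule — add ~p3, ~p3.
        × closes — contains both p3 and ~p3.
      branch 1.2 (add ((~p2 & p2) -> p3)):
        ~(p4 & ~~p4): β-rule — branch into ~p4  //  ~~~p4.
          branch 1.2.1 (add ~p4):
            ((~p2 & p2) -> p3): β-rule — branch into ~(~p2 & p2)  //  p3.
              branch 1.2.1.1 (add ~(~p2 & p2)):
                ~(~p2 & p2): β-rule — branch into ~~p2  //  ~p2.
                  branch 1.2.1.1.1 (add ~~p2):
                    ○ open, literals {p2=1, p3=1, p4=0}.
                  branch 1.2.1.1.2 (add ~p2):
                    ○ open, literals {p2=0, p3=1, p4=0}.
              branch 1.2.1.2 (add p3):
                ○ open, literals {p3=1, p4=0}.
          branch 1.2.2 (add ~~~p4):
            ~~~p4: drop double negation, giving ~p4.
            ((~p2 & p2) -> p3): β-rule — branch into ~(~p2 & p2)  //  p3.
              branch 1.2.2.1 (add ~(~p2 & p2)):
                ~(~p2 & p2): β-rule — branch into ~~p2  //  ~p2.
                  branch 1.2.2.1.1 (add ~~p2):
                    ○ open, literals {p2=1, p3=1, p4=0}.
                  branch 1.2.2.1.2 (add ~p2):
                    ○ open, literals {p2=0, p3=1, p4=0}.
              branch 1.2.2.2 (add p3):
                ○ open, literals {p3=1, p4=0}.
  branch 2 (add ~((p3 | p3) -> ((~p2 & p2) -> p3)), (~~p3 -> (p4 & ~~p4))):
    ~((p3 | p3) -> ((~p2 & p2) -> p3)): α-rule — add (p3 | p3), ~((~p2 & p2) -> p3).
    ~((~p2 & p2) -> p3): α-rule — add (~p2 & p2), ~p3.
    (~p2 & p2): α-rule — add ~p2, p2.
    × closes — contains both p2 and ~p2.
2 branches closed, 6 open.
An open branch gives a countermodel: p2=1, p3=1, p4=0 (unmentioned atoms arbitrary); under it the original formula is false.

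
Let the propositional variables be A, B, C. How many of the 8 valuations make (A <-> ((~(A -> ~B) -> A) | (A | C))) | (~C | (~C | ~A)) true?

8

Initial set: {T ((A <-> ((~(A -> ~B) -> A) | (A | C))) | (~C | (~C | ~A)))}.
T ((A <-> ((~(A -> ~B) -> A) | (A | C))) | (~C | (~C | ~A))): β-rule — branch into T (A <-> ((~(A -> ~B) -> A) | (A | C)))  //  T (~C | (~C | ~A)).
  branch 1 (add T (A <-> ((~(A -> ~B) -> A) | (A | C)))):
    T (A <-> ((~(A -> ~B) -> A) | (A | C))): β-rule — branch into T A, T ((~(A -> ~B) -> A) | (A | C))  //  F A, F ((~(A -> ~B) -> A) | (A | C)).
      branch 1.1 (add T A, T ((~(A -> ~B) -> A) | (A | C))):
        T ((~(A -> ~B) -> A) | (A | C)): β-rule — branch into T (~(A -> ~B) -> A)  //  T (A | C).
          branch 1.1.1 (add T (~(A -> ~B) -> A)):
            T (~(A -> ~B) -> A): β-rule — branch into F ~(A -> ~B)  //  T A.
              branch 1.1.1.1 (add F ~(A -> ~B)):
                F ~(A -> ~B): β-rule — branch into F A  //  T ~B.
                  branch 1.1.1.1.1 (add F A):
                    × closes — contains both A and ~A.
                  branch 1.1.1.1.2 (add T ~B):
                    ○ open, literals {A=T, B=F}.
              branch 1.1.1.2 (add T A):
                ○ open, literals {A=T}.
          branch 1.1.2 (add T (A | C)):
            T (A | C): β-rule — branch into T A  //  T C.
              branch 1.1.2.1 (add T A):
                ○ open, literals {A=T}.
              branch 1.1.2.2 (add T C):
                ○ open, literals {A=T, C=T}.
      branch 1.2 (add F A, F ((~(A -> ~B) -> A) | (A | C))):
        F ((~(A -> ~B) -> A) | (A | C)): α-rule — add F (~(A -> ~B) -> A), F (A | C).
        F (~(A -> ~B) -> A): α-rule — add T ~(A -> ~B), F A.
        F (A | C): α-rule — add F A, F C.
        T ~(A -> ~B): α-rule — add T A, F ~B.
        × closes — contains both A and ~A.
  branch 2 (add T (~C | (~C | ~A))):
    T (~C | (~C | ~A)): β-rule — branch into T ~C  //  T (~C | ~A).
      branch 2.1 (add T ~C):
        ○ open, literals {C=F}.
      branch 2.2 (add T (~C | ~A)):
        T (~C | ~A): β-rule — branch into T ~C  //  T ~A.
          branch 2.2.1 (add T ~C):
            ○ open, literals {C=F}.
          branch 2.2.2 (add T ~A):
            ○ open, literals {A=F}.
2 branches closed, 7 open.
Each open branch fixes some atoms; the unmentioned ones are free. Counting distinct full assignments: branch {A=T, B=F} (C) contributes 2 new; branch {A=T} (B, C) contributes 2 new; branch {A=T} (B, C) contributes 0 new; branch {A=T, C=T} (B) contributes 0 new; branch {C=F} (A, B) contributes 2 new; branch {C=F} (A, B) contributes 0 new; branch {A=F} (B, C) contributes 2 new. Total: 8.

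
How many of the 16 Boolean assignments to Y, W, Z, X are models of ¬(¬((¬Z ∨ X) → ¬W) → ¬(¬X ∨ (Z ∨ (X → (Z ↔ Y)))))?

5

Initial set: {¬(¬((¬Z ∨ X) → ¬W) → ¬(¬X ∨ (Z ∨ (X → (Z ↔ Y)))))}.
¬(¬((¬Z ∨ X) → ¬W) → ¬(¬X ∨ (Z ∨ (X → (Z ↔ Y))))): α-rule — add ¬((¬Z ∨ X) → ¬W), ¬¬(¬X ∨ (Z ∨ (X → (Z ↔ Y)))).
¬((¬Z ∨ X) → ¬W): α-rule — add (¬Z ∨ X), ¬¬W.
¬¬(¬X ∨ (Z ∨ (X → (Z ↔ Y)))): β-rule — branch into ¬X  //  (Z ∨ (X → (Z ↔ Y))).
  branch 1 (add ¬X):
    (¬Z ∨ X): β-rule — branch into ¬Z  //  X.
      branch 1.1 (add ¬Z):
        ○ open, literals {W=T, X=F, Z=F}.
      branch 1.2 (add X):
        × closes — contains both X and ¬X.
  branch 2 (add (Z ∨ (X → (Z ↔ Y)))):
    (¬Z ∨ X): β-rule — branch into ¬Z  //  X.
      branch 2.1 (add ¬Z):
        (Z ∨ (X → (Z ↔ Y))): β-rule — branch into Z  //  (X → (Z ↔ Y)).
          branch 2.1.1 (add Z):
            × closes — contains both Z and ¬Z.
          branch 2.1.2 (add (X → (Z ↔ Y))):
            (X → (Z ↔ Y)): β-rule — branch into ¬X  //  (Z ↔ Y).
              branch 2.1.2.1 (add ¬X):
                ○ open, literals {W=T, X=F, Z=F}.
              branch 2.1.2.2 (add (Z ↔ Y)):
                (Z ↔ Y): β-rule — branch into Z, Y  //  ¬Z, ¬Y.
                  branch 2.1.2.2.1 (add Z, Y):
                    × closes — contains both Z and ¬Z.
                  branch 2.1.2.2.2 (add ¬Z, ¬Y):
                    ○ open, literals {W=T, Y=F, Z=F}.
      branch 2.2 (add X):
        (Z ∨ (X → (Z ↔ Y))): β-rule — branch into Z  //  (X → (Z ↔ Y)).
          branch 2.2.1 (add Z):
            ○ open, literals {W=T, X=T, Z=T}.
          branch 2.2.2 (add (X → (Z ↔ Y))):
            (X → (Z ↔ Y)): β-rule — branch into ¬X  //  (Z ↔ Y).
              branch 2.2.2.1 (add ¬X):
                × closes — contains both X and ¬X.
              branch 2.2.2.2 (add (Z ↔ Y)):
                (Z ↔ Y): β-rule — branch into Z, Y  //  ¬Z, ¬Y.
                  branch 2.2.2.2.1 (add Z, Y):
                    ○ open, literals {W=T, X=T, Y=T, Z=T}.
                  branch 2.2.2.2.2 (add ¬Z, ¬Y):
                    ○ open, literals {W=T, X=T, Y=F, Z=F}.
4 branches closed, 6 open.
Each open branch fixes some atoms; the unmentioned ones are free. Counting distinct full assignments: branch {W=T, X=F, Z=F} (Y) contributes 2 new; branch {W=T, X=F, Z=F} (Y) contributes 0 new; branch {W=T, Y=F, Z=F} (X) contributes 1 new; branch {W=T, X=T, Z=T} (Y) contributes 2 new; branch {W=T, X=T, Y=T, Z=T} (none free) contributes 0 new; branch {W=T, X=T, Y=F, Z=F} (none free) contributes 0 new. Total: 5.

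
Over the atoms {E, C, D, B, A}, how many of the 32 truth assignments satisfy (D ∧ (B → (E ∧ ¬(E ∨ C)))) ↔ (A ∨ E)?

12

Initial set: {T ((D ∧ (B → (E ∧ ¬(E ∨ C)))) ↔ (A ∨ E))}.
T ((D ∧ (B → (E ∧ ¬(E ∨ C)))) ↔ (A ∨ E)): β-rule — branch into T (D ∧ (B → (E ∧ ¬(E ∨ C)))), T (A ∨ E)  //  F (D ∧ (B → (E ∧ ¬(E ∨ C)))), F (A ∨ E).
  branch 1 (add T (D ∧ (B → (E ∧ ¬(E ∨ C)))), T (A ∨ E)):
    T (D ∧ (B → (E ∧ ¬(E ∨ C)))): α-rule — add T D, T (B → (E ∧ ¬(E ∨ C))).
    T (A ∨ E): β-rule — branch into T A  //  T E.
      branch 1.1 (add T A):
        T (B → (E ∧ ¬(E ∨ C))): β-rule — branch into F B  //  T (E ∧ ¬(E ∨ C)).
          branch 1.1.1 (add F B):
            ○ open, literals {A=1, B=0, D=1}.
          branch 1.1.2 (add T (E ∧ ¬(E ∨ C))):
            T (E ∧ ¬(E ∨ C)): α-rule — add T E, T ¬(E ∨ C).
            T ¬(E ∨ C): α-rule — add F E, F C.
            × closes — contains both E and ¬E.
      branch 1.2 (add T E):
        T (B → (E ∧ ¬(E ∨ C))): β-rule — branch into F B  //  T (E ∧ ¬(E ∨ C)).
          branch 1.2.1 (add F B):
            ○ open, literals {B=0, D=1, E=1}.
          branch 1.2.2 (add T (E ∧ ¬(E ∨ C))):
            T (E ∧ ¬(E ∨ C)): α-rule — add T E, T ¬(E ∨ C).
            T ¬(E ∨ C): α-rule — add F E, F C.
            × closes — contains both E and ¬E.
  branch 2 (add F (D ∧ (B → (E ∧ ¬(E ∨ C)))), F (A ∨ E)):
    F (A ∨ E): α-rule — add F A, F E.
    F (D ∧ (B → (E ∧ ¬(E ∨ C)))): β-rule — branch into F D  //  F (B → (E ∧ ¬(E ∨ C))).
      branch 2.1 (add F D):
        ○ open, literals {A=0, D=0, E=0}.
      branch 2.2 (add F (B → (E ∧ ¬(E ∨ C)))):
        F (B → (E ∧ ¬(E ∨ C))): α-rule — add T B, F (E ∧ ¬(E ∨ C)).
        F (E ∧ ¬(E ∨ C)): β-rule — branch into F E  //  F ¬(E ∨ C).
          branch 2.2.1 (add F E):
            ○ open, literals {A=0, B=1, E=0}.
          branch 2.2.2 (add F ¬(E ∨ C)):
            F ¬(E ∨ C): β-rule — branch into T E  //  T C.
              branch 2.2.2.1 (add T E):
                × closes — contains both E and ¬E.
              branch 2.2.2.2 (add T C):
                ○ open, literals {A=0, B=1, C=1, E=0}.
3 branches closed, 5 open.
Each open branch fixes some atoms; the unmentioned ones are free. Counting distinct full assignments: branch {A=1, B=0, D=1} (E, C) contributes 4 new; branch {B=0, D=1, E=1} (C, A) contributes 2 new; branch {A=0, D=0, E=0} (C, B) contributes 4 new; branch {A=0, B=1, E=0} (C, D) contributes 2 new; branch {A=0, B=1, C=1, E=0} (D) contributes 0 new. Total: 12.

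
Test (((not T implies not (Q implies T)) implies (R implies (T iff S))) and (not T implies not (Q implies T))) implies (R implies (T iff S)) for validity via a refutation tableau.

Assume the negation and expand:
Initial set: {not ((((not T implies not (Q implies T)) implies (R implies (T iff S))) and (not T implies not (Q implies T))) implies (R implies (T iff S)))}.
not ((((not T implies not (Q implies T)) implies (R implies (T iff S))) and (not T implies not (Q implies T))) implies (R implies (T iff S))): α-rule — add (((not T implies not (Q implies T)) implies (R implies (T iff S))) and (not T implies not (Q implies T))), not (R implies (T iff S)).
(((not T implies not (Q implies T)) implies (R implies (T iff S))) and (not T implies not (Q implies T))): α-rule — add ((not T implies not (Q implies T)) implies (R implies (T iff S))), (not T implies not (Q implies T)).
not (R implies (T iff S)): α-rule — add R, not (T iff S).
((not T implies not (Q implies T)) implies (R implies (T iff S))): β-rule — branch into not (not T implies not (Q implies T))  //  (R implies (T iff S)).
  branch 1 (add not (not T implies not (Q implies T))):
    not (not T implies not (Q implies T)): α-rule — add not T, not not (Q implies T).
    (not T implies not (Q implies T)): β-rule — branch into not not T  //  not (Q implies T).
      branch 1.1 (add not not T):
        × closes — contains both T and not T.
      branch 1.2 (add not (Q implies T)):
        not (Q implies T): α-rule — add Q, not T.
        not (T iff S): β-rule — branch into T, not S  //  not T, S.
          branch 1.2.1 (add T, not S):
            × closes — contains both T and not T.
          branch 1.2.2 (add not T, S):
            not not (Q implies T): β-rule — branch into not Q  //  T.
              branch 1.2.2.1 (add not Q):
                × closes — contains both Q and not Q.
              branch 1.2.2.2 (add T):
                × closes — contains both T and not T.
  branch 2 (add (R implies (T iff S))):
    (not T implies not (Q implies T)): β-rule — branch into not not T  //  not (Q implies T).
      branch 2.1 (add not not T):
        not (T iff S): β-rule — branch into T, not S  //  not T, S.
          branch 2.1.1 (add T, not S):
            (R implies (T iff S)): β-rule — branch into not R  //  (T iff S).
              branch 2.1.1.1 (add not R):
                × closes — contains both R and not R.
              branch 2.1.1.2 (add (T iff S)):
                (T iff S): β-rule — branch into T, S  //  not T, not S.
                  branch 2.1.1.2.1 (add T, S):
                    × closes — contains both S and not S.
                  branch 2.1.1.2.2 (add not T, not S):
                    × closes — contains both T and not T.
          branch 2.1.2 (add not T, S):
            × closes — contains both T and not T.
      branch 2.2 (add not (Q implies T)):
        not (Q implies T): α-rule — add Q, not T.
        not (T iff S): β-rule — branch into T, not S  //  not T, S.
          branch 2.2.1 (add T, not S):
            × closes — contains both T and not T.
          branch 2.2.2 (add not T, S):
            (R implies (T iff S)): β-rule — branch into not R  //  (T iff S).
              branch 2.2.2.1 (add not R):
                × closes — contains both R and not R.
              branch 2.2.2.2 (add (T iff S)):
                (T iff S): β-rule — branch into T, S  //  not T, not S.
                  branch 2.2.2.2.1 (add T, S):
                    × closes — contains both T and not T.
                  branch 2.2.2.2.2 (add not T, not S):
                    × closes — contains both S and not S.
All 12 branches close.
Every branch closed, so the negation is unsatisfiable and the formula is valid.

Valid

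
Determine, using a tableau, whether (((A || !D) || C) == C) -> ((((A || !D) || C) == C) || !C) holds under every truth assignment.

Valid

Assume the negation and expand:
Initial set: {!((((A || !D) || C) == C) -> ((((A || !D) || C) == C) || !C))}.
!((((A || !D) || C) == C) -> ((((A || !D) || C) == C) || !C)): α-rule — add (((A || !D) || C) == C), !((((A || !D) || C) == C) || !C).
!((((A || !D) || C) == C) || !C): α-rule — add !(((A || !D) || C) == C), !!C.
(((A || !D) || C) == C): β-rule — branch into ((A || !D) || C), C  //  !((A || !D) || C), !C.
  branch 1 (add ((A || !D) || C), C):
    !(((A || !D) || C) == C): β-rule — branch into ((A || !D) || C), !C  //  !((A || !D) || C), C.
      branch 1.1 (add ((A || !D) || C), !C):
        × closes — contains both C and !C.
      branch 1.2 (add !((A || !D) || C), C):
        !((A || !D) || C): α-rule — add !(A || !D), !C.
        × closes — contains both C and !C.
  branch 2 (add !((A || !D) || C), !C):
    × closes — contains both C and !C.
All 3 branches close.
Every branch closed, so the negation is unsatisfiable and the formula is valid.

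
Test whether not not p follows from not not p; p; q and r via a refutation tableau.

Initial set: {not not p; p; (q and r); not not not p}.
not not p: drop double negation, giving p.
(q and r): α-rule — add q, r.
not not not p: drop double negation, giving not p.
× closes — contains both p and not p.
All 1 branch closes.
Every branch closed, so the premises entail the conclusion.

Yes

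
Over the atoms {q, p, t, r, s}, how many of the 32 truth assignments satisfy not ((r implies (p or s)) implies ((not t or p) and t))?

20

Initial set: {not ((r implies (p or s)) implies ((not t or p) and t))}.
not ((r implies (p or s)) implies ((not t or p) and t)): α-rule — add (r implies (p or s)), not ((not t or p) and t).
(r implies (p or s)): β-rule — branch into not r  //  (p or s).
  branch 1 (add not r):
    not ((not t or p) and t): β-rule — branch into not (not t or p)  //  not t.
      branch 1.1 (add not (not t or p)):
        not (not t or p): α-rule — add not not t, not p.
        ○ open, literals {p=false, r=false, t=true}.
      branch 1.2 (add not t):
        ○ open, literals {r=false, t=false}.
  branch 2 (add (p or s)):
    not ((not t or p) and t): β-rule — branch into not (not t or p)  //  not t.
      branch 2.1 (add not (not t or p)):
        not (not t or p): α-rule — add not not t, not p.
        (p or s): β-rule — branch into p  //  s.
          branch 2.1.1 (add p):
            × closes — contains both p and not p.
          branch 2.1.2 (add s):
            ○ open, literals {p=false, s=true, t=true}.
      branch 2.2 (add not t):
        (p or s): β-rule — branch into p  //  s.
          branch 2.2.1 (add p):
            ○ open, literals {p=true, t=false}.
          branch 2.2.2 (add s):
            ○ open, literals {s=true, t=false}.
1 branch closed, 5 open.
Each open branch fixes some atoms; the unmentioned ones are free. Counting distinct full assignments: branch {p=false, r=false, t=true} (q, s) contributes 4 new; branch {r=false, t=false} (q, p, s) contributes 8 new; branch {p=false, s=true, t=true} (q, r) contributes 2 new; branch {p=true, t=false} (q, r, s) contributes 4 new; branch {s=true, t=false} (q, p, r) contributes 2 new. Total: 20.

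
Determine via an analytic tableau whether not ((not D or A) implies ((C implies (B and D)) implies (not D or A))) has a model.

Initial set: {not ((not D or A) implies ((C implies (B and D)) implies (not D or A)))}.
not ((not D or A) implies ((C implies (B and D)) implies (not D or A))): α-rule — add (not D or A), not ((C implies (B and D)) implies (not D or A)).
not ((C implies (B and D)) implies (not D or A)): α-rule — add (C implies (B and D)), not (not D or A).
not (not D or A): α-rule — add not not D, not A.
(not D or A): β-rule — branch into not D  //  A.
  branch 1 (add not D):
    × closes — contains both D and not D.
  branch 2 (add A):
    × closes — contains both A and not A.
All 2 branches close.
Every branch closed; the formula is unsatisfiable.

Unsatisfiable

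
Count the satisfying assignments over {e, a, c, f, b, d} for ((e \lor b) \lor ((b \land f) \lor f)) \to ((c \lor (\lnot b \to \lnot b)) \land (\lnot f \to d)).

Initial set: {(((e \lor b) \lor ((b \land f) \lor f)) \to ((c \lor (\lnot b \to \lnot b)) \land (\lnot f \to d)))}.
(((e \lor b) \lor ((b \land f) \lor f)) \to ((c \lor (\lnot b \to \lnot b)) \land (\lnot f \to d))): β-rule — branch into \lnot ((e \lor b) \lor ((b \land f) \lor f))  //  ((c \lor (\lnot b \to \lnot b)) \land (\lnot f \to d)).
  branch 1 (add \lnot ((e \lor b) \lor ((b \land f) \lor f))):
    \lnot ((e \lor b) \lor ((b \land f) \lor f)): α-rule — add \lnot (e \lor b), \lnot ((b \land f) \lor f).
    \lnot (e \lor b): α-rule — add \lnot e, \lnot b.
    \lnot ((b \land f) \lor f): α-rule — add \lnot (b \land f), \lnot f.
    \lnot (b \land f): β-rule — branch into \lnot b  //  \lnot f.
      branch 1.1 (add \lnot b):
        ○ open, literals {b=false, e=false, f=false}.
      branch 1.2 (add \lnot f):
        ○ open, literals {b=false, e=false, f=false}.
  branch 2 (add ((c \lor (\lnot b \to \lnot b)) \land (\lnot f \to d))):
    ((c \lor (\lnot b \to \lnot b)) \land (\lnot f \to d)): α-rule — add (c \lor (\lnot b \to \lnot b)), (\lnot f \to d).
    (c \lor (\lnot b \to \lnot b)): β-rule — branch into c  //  (\lnot b \to \lnot b).
      branch 2.1 (add c):
        (\lnot f \to d): β-rule — branch into \lnot \lnot f  //  d.
          branch 2.1.1 (add \lnot \lnot f):
            ○ open, literals {c=true, f=true}.
          branch 2.1.2 (add d):
            ○ open, literals {c=true, d=true}.
      branch 2.2 (add (\lnot b \to \lnot b)):
        (\lnot f \to d): β-rule — branch into \lnot \lnot f  //  d.
          branch 2.2.1 (add \lnot \lnot f):
            (\lnot b \to \lnot b): β-rule — branch into \lnot \lnot b  //  \lnot b.
              branch 2.2.1.1 (add \lnot \lnot b):
                ○ open, literals {b=true, f=true}.
              branch 2.2.1.2 (add \lnot b):
                ○ open, literals {b=false, f=true}.
          branch 2.2.2 (add d):
            (\lnot b \to \lnot b): β-rule — branch into \lnot \lnot b  //  \lnot b.
              branch 2.2.2.1 (add \lnot \lnot b):
                ○ open, literals {b=true, d=true}.
              branch 2.2.2.2 (add \lnot b):
                ○ open, literals {b=false, d=true}.
0 branches closed, 8 open.
Each open branch fixes some atoms; the unmentioned ones are free. Counting distinct full assignments: branch {b=false, e=false, f=false} (a, c, d) contributes 8 new; branch {b=false, e=false, f=false} (a, c, d) contributes 0 new; branch {c=true, f=true} (e, a, b, d) contributes 16 new; branch {c=true, d=true} (e, a, f, b) contributes 6 new; branch {b=true, f=true} (e, a, c, d) contributes 8 new; branch {b=false, f=true} (e, a, c, d) contributes 8 new; branch {b=true, d=true} (e, a, c, f) contributes 4 new; branch {b=false, d=true} (e, a, c, f) contributes 2 new. Total: 52.

52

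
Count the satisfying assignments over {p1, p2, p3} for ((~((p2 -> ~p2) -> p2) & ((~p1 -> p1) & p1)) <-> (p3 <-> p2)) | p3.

Initial set: {(((~((p2 -> ~p2) -> p2) & ((~p1 -> p1) & p1)) <-> (p3 <-> p2)) | p3)}.
(((~((p2 -> ~p2) -> p2) & ((~p1 -> p1) & p1)) <-> (p3 <-> p2)) | p3): β-rule — branch into ((~((p2 -> ~p2) -> p2) & ((~p1 -> p1) & p1)) <-> (p3 <-> p2))  //  p3.
  branch 1 (add ((~((p2 -> ~p2) -> p2) & ((~p1 -> p1) & p1)) <-> (p3 <-> p2))):
    ((~((p2 -> ~p2) -> p2) & ((~p1 -> p1) & p1)) <-> (p3 <-> p2)): β-rule — branch into (~((p2 -> ~p2) -> p2) & ((~p1 -> p1) & p1)), (p3 <-> p2)  //  ~(~((p2 -> ~p2) -> p2) & ((~p1 -> p1) & p1)), ~(p3 <-> p2).
      branch 1.1 (add (~((p2 -> ~p2) -> p2) & ((~p1 -> p1) & p1)), (p3 <-> p2)):
        (~((p2 -> ~p2) -> p2) & ((~p1 -> p1) & p1)): α-rule — add ~((p2 -> ~p2) -> p2), ((~p1 -> p1) & p1).
        ~((p2 -> ~p2) -> p2): α-rule — add (p2 -> ~p2), ~p2.
        ((~p1 -> p1) & p1): α-rule — add (~p1 -> p1), p1.
        (p3 <-> p2): β-rule — branch into p3, p2  //  ~p3, ~p2.
          branch 1.1.1 (add p3, p2):
            × closes — contains both p2 and ~p2.
          branch 1.1.2 (add ~p3, ~p2):
            (p2 -> ~p2): β-rule — branch into ~p2  //  ~p2.
              branch 1.1.2.1 (add ~p2):
                (~p1 -> p1): β-rule — branch into ~~p1  //  p1.
                  branch 1.1.2.1.1 (add ~~p1):
                    ○ open, literals {p1=1, p2=0, p3=0}.
                  branch 1.1.2.1.2 (add p1):
                    ○ open, literals {p1=1, p2=0, p3=0}.
              branch 1.1.2.2 (add ~p2):
                (~p1 -> p1): β-rule — branch into ~~p1  //  p1.
                  branch 1.1.2.2.1 (add ~~p1):
                    ○ open, literals {p1=1, p2=0, p3=0}.
                  branch 1.1.2.2.2 (add p1):
                    ○ open, literals {p1=1, p2=0, p3=0}.
      branch 1.2 (add ~(~((p2 -> ~p2) -> p2) & ((~p1 -> p1) & p1)), ~(p3 <-> p2)):
        ~(~((p2 -> ~p2) -> p2) & ((~p1 -> p1) & p1)): β-rule — branch into ~~((p2 -> ~p2) -> p2)  //  ~((~p1 -> p1) & p1).
          branch 1.2.1 (add ~~((p2 -> ~p2) -> p2)):
            ~(p3 <-> p2): β-rule — branch into p3, ~p2  //  ~p3, p2.
              branch 1.2.1.1 (add p3, ~p2):
                ~~((p2 -> ~p2) -> p2): β-rule — branch into ~(p2 -> ~p2)  //  p2.
                  branch 1.2.1.1.1 (add ~(p2 -> ~p2)):
                    ~(p2 -> ~p2): α-rule — add p2, ~~p2.
                    × closes — contains both p2 and ~p2.
                  branch 1.2.1.1.2 (add p2):
                    × closes — contains both p2 and ~p2.
              branch 1.2.1.2 (add ~p3, p2):
                ~~((p2 -> ~p2) -> p2): β-rule — branch into ~(p2 -> ~p2)  //  p2.
                  branch 1.2.1.2.1 (add ~(p2 -> ~p2)):
                    ~(p2 -> ~p2): α-rule — add p2, ~~p2.
                    ○ open, literals {p2=1, p3=0}.
                  branch 1.2.1.2.2 (add p2):
                    ○ open, literals {p2=1, p3=0}.
          branch 1.2.2 (add ~((~p1 -> p1) & p1)):
            ~(p3 <-> p2): β-rule — branch into p3, ~p2  //  ~p3, p2.
              branch 1.2.2.1 (add p3, ~p2):
                ~((~p1 -> p1) & p1): β-rule — branch into ~(~p1 -> p1)  //  ~p1.
                  branch 1.2.2.1.1 (add ~(~p1 -> p1)):
                    ~(~p1 -> p1): α-rule — add ~p1, ~p1.
                    ○ open, literals {p1=0, p2=0, p3=1}.
                  branch 1.2.2.1.2 (add ~p1):
                    ○ open, literals {p1=0, p2=0, p3=1}.
              branch 1.2.2.2 (add ~p3, p2):
                ~((~p1 -> p1) & p1): β-rule — branch into ~(~p1 -> p1)  //  ~p1.
                  branch 1.2.2.2.1 (add ~(~p1 -> p1)):
                    ~(~p1 -> p1): α-rule — add ~p1, ~p1.
                    ○ open, literals {p1=0, p2=1, p3=0}.
                  branch 1.2.2.2.2 (add ~p1):
                    ○ open, literals {p1=0, p2=1, p3=0}.
  branch 2 (add p3):
    ○ open, literals {p3=1}.
3 branches closed, 11 open.
Each open branch fixes some atoms; the unmentioned ones are free. Counting distinct full assignments: branch {p1=1, p2=0, p3=0} (none free) contributes 1 new; branch {p1=1, p2=0, p3=0} (none free) contributes 0 new; branch {p1=1, p2=0, p3=0} (none free) contributes 0 new; branch {p1=1, p2=0, p3=0} (none free) contributes 0 new; branch {p2=1, p3=0} (p1) contributes 2 new; branch {p2=1, p3=0} (p1) contributes 0 new; branch {p1=0, p2=0, p3=1} (none free) contributes 1 new; branch {p1=0, p2=0, p3=1} (none free) contributes 0 new; branch {p1=0, p2=1, p3=0} (none free) contributes 0 new; branch {p1=0, p2=1, p3=0} (none free) contributes 0 new; branch {p3=1} (p1, p2) contributes 3 new. Total: 7.

7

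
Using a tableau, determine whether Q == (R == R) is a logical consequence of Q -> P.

Initial set: {(Q -> P); !(Q == (R == R))}.
(Q -> P): β-rule — branch into !Q  //  P.
  branch 1 (add !Q):
    !(Q == (R == R)): β-rule — branch into Q, !(R == R)  //  !Q, (R == R).
      branch 1.1 (add Q, !(R == R)):
        × closes — contains both Q and !Q.
      branch 1.2 (add !Q, (R == R)):
        (R == R): β-rule — branch into R, R  //  !R, !R.
          branch 1.2.1 (add R, R):
            ○ open, literals {Q=0, R=1}.
          branch 1.2.2 (add !R, !R):
            ○ open, literals {Q=0, R=0}.
  branch 2 (add P):
    !(Q == (R == R)): β-rule — branch into Q, !(R == R)  //  !Q, (R == R).
      branch 2.1 (add Q, !(R == R)):
        !(R == R): β-rule — branch into R, !R  //  !R, R.
          branch 2.1.1 (add R, !R):
            × closes — contains both R and !R.
          branch 2.1.2 (add !R, R):
            × closes — contains both R and !R.
      branch 2.2 (add !Q, (R == R)):
        (R == R): β-rule — branch into R, R  //  !R, !R.
          branch 2.2.1 (add R, R):
            ○ open, literals {P=1, Q=0, R=1}.
          branch 2.2.2 (add !R, !R):
            ○ open, literals {P=1, Q=0, R=0}.
3 branches closed, 4 open.
An open branch gives a countermodel: Q=0, R=1 (unmentioned atoms arbitrary); the premises hold there but the conclusion fails.

No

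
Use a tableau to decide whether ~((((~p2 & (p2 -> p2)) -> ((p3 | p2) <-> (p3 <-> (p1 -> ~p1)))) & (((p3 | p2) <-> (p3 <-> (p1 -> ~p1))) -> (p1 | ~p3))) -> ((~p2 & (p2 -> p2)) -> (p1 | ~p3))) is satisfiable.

Unsatisfiable

Initial set: {~((((~p2 & (p2 -> p2)) -> ((p3 | p2) <-> (p3 <-> (p1 -> ~p1)))) & (((p3 | p2) <-> (p3 <-> (p1 -> ~p1))) -> (p1 | ~p3))) -> ((~p2 & (p2 -> p2)) -> (p1 | ~p3)))}.
~((((~p2 & (p2 -> p2)) -> ((p3 | p2) <-> (p3 <-> (p1 -> ~p1)))) & (((p3 | p2) <-> (p3 <-> (p1 -> ~p1))) -> (p1 | ~p3))) -> ((~p2 & (p2 -> p2)) -> (p1 | ~p3))): α-rule — add (((~p2 & (p2 -> p2)) -> ((p3 | p2) <-> (p3 <-> (p1 -> ~p1)))) & (((p3 | p2) <-> (p3 <-> (p1 -> ~p1))) -> (p1 | ~p3))), ~((~p2 & (p2 -> p2)) -> (p1 | ~p3)).
(((~p2 & (p2 -> p2)) -> ((p3 | p2) <-> (p3 <-> (p1 -> ~p1)))) & (((p3 | p2) <-> (p3 <-> (p1 -> ~p1))) -> (p1 | ~p3))): α-rule — add ((~p2 & (p2 -> p2)) -> ((p3 | p2) <-> (p3 <-> (p1 -> ~p1)))), (((p3 | p2) <-> (p3 <-> (p1 -> ~p1))) -> (p1 | ~p3)).
~((~p2 & (p2 -> p2)) -> (p1 | ~p3)): α-rule — add (~p2 & (p2 -> p2)), ~(p1 | ~p3).
(~p2 & (p2 -> p2)): α-rule — add ~p2, (p2 -> p2).
~(p1 | ~p3): α-rule — add ~p1, ~~p3.
((~p2 & (p2 -> p2)) -> ((p3 | p2) <-> (p3 <-> (p1 -> ~p1)))): β-rule — branch into ~(~p2 & (p2 -> p2))  //  ((p3 | p2) <-> (p3 <-> (p1 -> ~p1))).
  branch 1 (add ~(~p2 & (p2 -> p2))):
    (((p3 | p2) <-> (p3 <-> (p1 -> ~p1))) -> (p1 | ~p3)): β-rule — branch into ~((p3 | p2) <-> (p3 <-> (p1 -> ~p1)))  //  (p1 | ~p3).
      branch 1.1 (add ~((p3 | p2) <-> (p3 <-> (p1 -> ~p1)))):
        (p2 -> p2): β-rule — branch into ~p2  //  p2.
          branch 1.1.1 (add ~p2):
            ~(~p2 & (p2 -> p2)): β-rule — branch into ~~p2  //  ~(p2 -> p2).
              branch 1.1.1.1 (add ~~p2):
                × closes — contains both p2 and ~p2.
              branch 1.1.1.2 (add ~(p2 -> p2)):
                ~(p2 -> p2): α-rule — add p2, ~p2.
                × closes — contains both p2 and ~p2.
          branch 1.1.2 (add p2):
            × closes — contains both p2 and ~p2.
      branch 1.2 (add (p1 | ~p3)):
        (p2 -> p2): β-rule — branch into ~p2  //  p2.
          branch 1.2.1 (add ~p2):
            ~(~p2 & (p2 -> p2)): β-rule — branch into ~~p2  //  ~(p2 -> p2).
              branch 1.2.1.1 (add ~~p2):
                × closes — contains both p2 and ~p2.
              branch 1.2.1.2 (add ~(p2 -> p2)):
                ~(p2 -> p2): α-rule — add p2, ~p2.
                × closes — contains both p2 and ~p2.
          branch 1.2.2 (add p2):
            × closes — contains both p2 and ~p2.
  branch 2 (add ((p3 | p2) <-> (p3 <-> (p1 -> ~p1)))):
    (((p3 | p2) <-> (p3 <-> (p1 -> ~p1))) -> (p1 | ~p3)): β-rule — branch into ~((p3 | p2) <-> (p3 <-> (p1 -> ~p1)))  //  (p1 | ~p3).
      branch 2.1 (add ~((p3 | p2) <-> (p3 <-> (p1 -> ~p1)))):
        (p2 -> p2): β-rule — branch into ~p2  //  p2.
          branch 2.1.1 (add ~p2):
            ((p3 | p2) <-> (p3 <-> (p1 -> ~p1))): β-rule — branch into (p3 | p2), (p3 <-> (p1 -> ~p1))  //  ~(p3 | p2), ~(p3 <-> (p1 -> ~p1)).
              branch 2.1.1.1 (add (p3 | p2), (p3 <-> (p1 -> ~p1))):
                ~((p3 | p2) <-> (p3 <-> (p1 -> ~p1))): β-rule — branch into (p3 | p2), ~(p3 <-> (p1 -> ~p1))  //  ~(p3 | p2), (p3 <-> (p1 -> ~p1)).
                  branch 2.1.1.1.1 (add (p3 | p2), ~(p3 <-> (p1 -> ~p1))):
                    (p3 | p2): β-rule — branch into p3  //  p2.
                      branch 2.1.1.1.1.1 (add p3):
                        (p3 <-> (p1 -> ~p1)): β-rule — branch into p3, (p1 -> ~p1)  //  ~p3, ~(p1 -> ~p1).
                          branch 2.1.1.1.1.1.1 (add p3, (p1 -> ~p1)):
                            (p3 | p2): β-rule — branch into p3  //  p2.
                              branch 2.1.1.1.1.1.1.1 (add p3):
                                ~(p3 <-> (p1 -> ~p1)): β-rule — branch into p3, ~(p1 -> ~p1)  //  ~p3, (p1 -> ~p1).
                                  branch 2.1.1.1.1.1.1.1.1 (add p3, ~(p1 -> ~p1)):
                                    ~(p1 -> ~p1): α-rule — add p1, ~~p1.
                                    × closes — contains both p1 and ~p1.
                                  branch 2.1.1.1.1.1.1.1.2 (add ~p3, (p1 -> ~p1)):
                                    × closes — contains both p3 and ~p3.
                              branch 2.1.1.1.1.1.1.2 (add p2):
                                × closes — contains both p2 and ~p2.
                          branch 2.1.1.1.1.1.2 (add ~p3, ~(p1 -> ~p1)):
                            × closes — contains both p3 and ~p3.
                      branch 2.1.1.1.1.2 (add p2):
                        × closes — contains both p2 and ~p2.
                  branch 2.1.1.1.2 (add ~(p3 | p2), (p3 <-> (p1 -> ~p1))):
                    ~(p3 | p2): α-rule — add ~p3, ~p2.
                    × closes — contains both p3 and ~p3.
              branch 2.1.1.2 (add ~(p3 | p2), ~(p3 <-> (p1 -> ~p1))):
                ~(p3 | p2): α-rule — add ~p3, ~p2.
                × closes — contains both p3 and ~p3.
          branch 2.1.2 (add p2):
            × closes — contains both p2 and ~p2.
      branch 2.2 (add (p1 | ~p3)):
        (p2 -> p2): β-rule — branch into ~p2  //  p2.
          branch 2.2.1 (add ~p2):
            ((p3 | p2) <-> (p3 <-> (p1 -> ~p1))): β-rule — branch into (p3 | p2), (p3 <-> (p1 -> ~p1))  //  ~(p3 | p2), ~(p3 <-> (p1 -> ~p1)).
              branch 2.2.1.1 (add (p3 | p2), (p3 <-> (p1 -> ~p1))):
                (p1 | ~p3): β-rule — branch into p1  //  ~p3.
                  branch 2.2.1.1.1 (add p1):
                    × closes — contains both p1 and ~p1.
                  branch 2.2.1.1.2 (add ~p3):
                    × closes — contains both p3 and ~p3.
              branch 2.2.1.2 (add ~(p3 | p2), ~(p3 <-> (p1 -> ~p1))):
                ~(p3 | p2): α-rule — add ~p3, ~p2.
                × closes — contains both p3 and ~p3.
          branch 2.2.2 (add p2):
            × closes — contains both p2 and ~p2.
All 18 branches close.
Every branch closed; the formula is unsatisfiable.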